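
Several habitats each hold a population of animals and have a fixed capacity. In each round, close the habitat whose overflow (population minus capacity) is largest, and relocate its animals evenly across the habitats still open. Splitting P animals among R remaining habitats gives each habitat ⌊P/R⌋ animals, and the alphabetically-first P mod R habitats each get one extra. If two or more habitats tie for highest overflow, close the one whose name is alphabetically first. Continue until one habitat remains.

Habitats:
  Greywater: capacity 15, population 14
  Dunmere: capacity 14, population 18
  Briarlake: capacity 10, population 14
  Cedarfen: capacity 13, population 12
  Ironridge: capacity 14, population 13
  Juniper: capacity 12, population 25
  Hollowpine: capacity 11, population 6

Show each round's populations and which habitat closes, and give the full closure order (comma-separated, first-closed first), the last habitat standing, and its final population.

Round 1: Briarlake=14 Cedarfen=12 Dunmere=18 Greywater=14 Hollowpine=6 Ironridge=13 Juniper=25 → close Juniper (overflow 13)
  25÷6 = 4 each, +1 to first 1
Round 2: Briarlake=19 Cedarfen=16 Dunmere=22 Greywater=18 Hollowpine=10 Ironridge=17 → close Briarlake (overflow 9)
  19÷5 = 3 each, +1 to first 4
Round 3: Cedarfen=20 Dunmere=26 Greywater=22 Hollowpine=14 Ironridge=20 → close Dunmere (overflow 12)
  26÷4 = 6 each, +1 to first 2
Round 4: Cedarfen=27 Greywater=29 Hollowpine=20 Ironridge=26 → close Cedarfen (overflow 14)
  27÷3 = 9 each, +1 to first 0
Round 5: Greywater=38 Hollowpine=29 Ironridge=35 → close Greywater (overflow 23)
  38÷2 = 19 each, +1 to first 0
Round 6: Hollowpine=48 Ironridge=54 → close Ironridge (overflow 40)
  54÷1 = 54 each, +1 to first 0

Closure order: Juniper, Briarlake, Dunmere, Cedarfen, Greywater, Ironridge
Last habitat: Hollowpine with 102 animals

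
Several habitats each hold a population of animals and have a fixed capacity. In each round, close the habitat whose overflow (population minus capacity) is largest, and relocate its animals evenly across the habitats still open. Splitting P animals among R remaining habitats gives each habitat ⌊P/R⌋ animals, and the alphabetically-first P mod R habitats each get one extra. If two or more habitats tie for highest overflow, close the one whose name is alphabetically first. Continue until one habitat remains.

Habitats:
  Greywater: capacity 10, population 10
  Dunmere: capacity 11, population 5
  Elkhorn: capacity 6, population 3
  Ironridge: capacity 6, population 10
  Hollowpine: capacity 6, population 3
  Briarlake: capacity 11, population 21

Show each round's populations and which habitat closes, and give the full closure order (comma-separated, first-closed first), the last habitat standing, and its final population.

Closure order: Briarlake, Ironridge, Greywater, Elkhorn, Dunmere
Last habitat: Hollowpine with 52 animals

Round 1: Briarlake=21 Dunmere=5 Elkhorn=3 Greywater=10 Hollowpine=3 Ironridge=10 → close Briarlake (overflow 10)
  21÷5 = 4 each, +1 to first 1
Round 2: Dunmere=10 Elkhorn=7 Greywater=14 Hollowpine=7 Ironridge=14 → close Ironridge (overflow 8)
  14÷4 = 3 each, +1 to first 2
Round 3: Dunmere=14 Elkhorn=11 Greywater=17 Hollowpine=10 → close Greywater (overflow 7)
  17÷3 = 5 each, +1 to first 2
Round 4: Dunmere=20 Elkhorn=17 Hollowpine=15 → close Elkhorn (overflow 11)
  17÷2 = 8 each, +1 to first 1
Round 5: Dunmere=29 Hollowpine=23 → close Dunmere (overflow 18)
  29÷1 = 29 each, +1 to first 0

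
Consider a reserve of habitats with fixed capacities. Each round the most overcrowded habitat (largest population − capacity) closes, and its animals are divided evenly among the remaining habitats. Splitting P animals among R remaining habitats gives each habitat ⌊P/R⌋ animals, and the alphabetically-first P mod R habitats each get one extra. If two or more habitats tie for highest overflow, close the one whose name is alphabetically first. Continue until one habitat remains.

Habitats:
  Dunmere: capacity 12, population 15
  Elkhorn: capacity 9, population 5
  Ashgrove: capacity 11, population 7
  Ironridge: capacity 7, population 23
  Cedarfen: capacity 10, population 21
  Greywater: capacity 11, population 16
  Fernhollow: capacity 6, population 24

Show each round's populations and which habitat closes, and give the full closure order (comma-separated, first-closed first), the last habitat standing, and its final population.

Closure order: Fernhollow, Ironridge, Cedarfen, Greywater, Dunmere, Ashgrove
Last habitat: Elkhorn with 111 animals

Round 1: Ashgrove=7 Cedarfen=21 Dunmere=15 Elkhorn=5 Fernhollow=24 Greywater=16 Ironridge=23 → close Fernhollow (overflow 18)
  24÷6 = 4 each, +1 to first 0
Round 2: Ashgrove=11 Cedarfen=25 Dunmere=19 Elkhorn=9 Greywater=20 Ironridge=27 → close Ironridge (overflow 20)
  27÷5 = 5 each, +1 to first 2
Round 3: Ashgrove=17 Cedarfen=31 Dunmere=24 Elkhorn=14 Greywater=25 → close Cedarfen (overflow 21)
  31÷4 = 7 each, +1 to first 3
Round 4: Ashgrove=25 Dunmere=32 Elkhorn=22 Greywater=32 → close Greywater (overflow 21)
  32÷3 = 10 each, +1 to first 2
Round 5: Ashgrove=36 Dunmere=43 Elkhorn=32 → close Dunmere (overflow 31)
  43÷2 = 21 each, +1 to first 1
Round 6: Ashgrove=58 Elkhorn=53 → close Ashgrove (overflow 47)
  58÷1 = 58 each, +1 to first 0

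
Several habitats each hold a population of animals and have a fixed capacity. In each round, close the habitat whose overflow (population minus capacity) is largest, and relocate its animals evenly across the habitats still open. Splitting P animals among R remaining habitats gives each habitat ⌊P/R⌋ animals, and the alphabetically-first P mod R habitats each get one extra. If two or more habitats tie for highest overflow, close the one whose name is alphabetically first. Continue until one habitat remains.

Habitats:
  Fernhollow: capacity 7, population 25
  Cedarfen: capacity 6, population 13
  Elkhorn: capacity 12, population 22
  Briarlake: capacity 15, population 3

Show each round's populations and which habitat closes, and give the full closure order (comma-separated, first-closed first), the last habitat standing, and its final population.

Closure order: Fernhollow, Elkhorn, Cedarfen
Last habitat: Briarlake with 63 animals

Round 1: Briarlake=3 Cedarfen=13 Elkhorn=22 Fernhollow=25 → close Fernhollow (overflow 18)
  25÷3 = 8 each, +1 to first 1
Round 2: Briarlake=12 Cedarfen=21 Elkhorn=30 → close Elkhorn (overflow 18)
  30÷2 = 15 each, +1 to first 0
Round 3: Briarlake=27 Cedarfen=36 → close Cedarfen (overflow 30)
  36÷1 = 36 each, +1 to first 0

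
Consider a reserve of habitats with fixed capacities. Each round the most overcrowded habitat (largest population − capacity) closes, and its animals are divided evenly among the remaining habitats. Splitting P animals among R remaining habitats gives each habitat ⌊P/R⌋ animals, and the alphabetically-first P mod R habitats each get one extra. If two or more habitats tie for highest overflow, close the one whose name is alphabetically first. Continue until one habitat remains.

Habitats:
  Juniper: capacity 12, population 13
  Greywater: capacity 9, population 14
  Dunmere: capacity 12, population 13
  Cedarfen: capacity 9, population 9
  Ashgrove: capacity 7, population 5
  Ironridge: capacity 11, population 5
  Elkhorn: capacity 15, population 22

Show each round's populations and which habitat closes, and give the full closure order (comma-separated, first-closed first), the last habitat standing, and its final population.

Round 1: Ashgrove=5 Cedarfen=9 Dunmere=13 Elkhorn=22 Greywater=14 Ironridge=5 Juniper=13 → close Elkhorn (overflow 7)
  22÷6 = 3 each, +1 to first 4
Round 2: Ashgrove=9 Cedarfen=13 Dunmere=17 Greywater=18 Ironridge=8 Juniper=16 → close Greywater (overflow 9)
  18÷5 = 3 each, +1 to first 3
Round 3: Ashgrove=13 Cedarfen=17 Dunmere=21 Ironridge=11 Juniper=19 → close Dunmere (overflow 9)
  21÷4 = 5 each, +1 to first 1
Round 4: Ashgrove=19 Cedarfen=22 Ironridge=16 Juniper=24 → close Cedarfen (overflow 13)
  22÷3 = 7 each, +1 to first 1
Round 5: Ashgrove=27 Ironridge=23 Juniper=31 → close Ashgrove (overflow 20)
  27÷2 = 13 each, +1 to first 1
Round 6: Ironridge=37 Juniper=44 → close Juniper (overflow 32)
  44÷1 = 44 each, +1 to first 0

Closure order: Elkhorn, Greywater, Dunmere, Cedarfen, Ashgrove, Juniper
Last habitat: Ironridge with 81 animals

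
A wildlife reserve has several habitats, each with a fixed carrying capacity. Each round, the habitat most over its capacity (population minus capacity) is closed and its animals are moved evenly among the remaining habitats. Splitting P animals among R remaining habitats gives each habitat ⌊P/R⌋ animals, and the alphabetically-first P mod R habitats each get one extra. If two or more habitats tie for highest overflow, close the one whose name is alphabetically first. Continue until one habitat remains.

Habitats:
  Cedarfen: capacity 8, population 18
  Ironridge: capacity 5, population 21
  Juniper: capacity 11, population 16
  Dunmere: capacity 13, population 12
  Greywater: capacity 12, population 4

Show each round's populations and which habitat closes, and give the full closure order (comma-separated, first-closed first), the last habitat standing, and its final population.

Closure order: Ironridge, Cedarfen, Juniper, Dunmere
Last habitat: Greywater with 71 animals

Round 1: Cedarfen=18 Dunmere=12 Greywater=4 Ironridge=21 Juniper=16 → close Ironridge (overflow 16)
  21÷4 = 5 each, +1 to first 1
Round 2: Cedarfen=24 Dunmere=17 Greywater=9 Juniper=21 → close Cedarfen (overflow 16)
  24÷3 = 8 each, +1 to first 0
Round 3: Dunmere=25 Greywater=17 Juniper=29 → close Juniper (overflow 18)
  29÷2 = 14 each, +1 to first 1
Round 4: Dunmere=40 Greywater=31 → close Dunmere (overflow 27)
  40÷1 = 40 each, +1 to first 0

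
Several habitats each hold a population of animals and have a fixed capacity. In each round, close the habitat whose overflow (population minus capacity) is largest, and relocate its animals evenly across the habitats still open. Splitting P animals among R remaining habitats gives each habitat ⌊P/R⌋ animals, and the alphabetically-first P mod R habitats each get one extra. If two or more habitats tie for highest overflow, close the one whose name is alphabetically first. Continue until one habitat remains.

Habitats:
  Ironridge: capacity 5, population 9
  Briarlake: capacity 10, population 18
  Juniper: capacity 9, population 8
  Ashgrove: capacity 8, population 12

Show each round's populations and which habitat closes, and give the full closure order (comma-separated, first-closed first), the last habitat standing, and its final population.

Round 1: Ashgrove=12 Briarlake=18 Ironridge=9 Juniper=8 → close Briarlake (overflow 8)
  18÷3 = 6 each, +1 to first 0
Round 2: Ashgrove=18 Ironridge=15 Juniper=14 → close Ashgrove (overflow 10)
  18÷2 = 9 each, +1 to first 0
Round 3: Ironridge=24 Juniper=23 → close Ironridge (overflow 19)
  24÷1 = 24 each, +1 to first 0

Closure order: Briarlake, Ashgrove, Ironridge
Last habitat: Juniper with 47 animals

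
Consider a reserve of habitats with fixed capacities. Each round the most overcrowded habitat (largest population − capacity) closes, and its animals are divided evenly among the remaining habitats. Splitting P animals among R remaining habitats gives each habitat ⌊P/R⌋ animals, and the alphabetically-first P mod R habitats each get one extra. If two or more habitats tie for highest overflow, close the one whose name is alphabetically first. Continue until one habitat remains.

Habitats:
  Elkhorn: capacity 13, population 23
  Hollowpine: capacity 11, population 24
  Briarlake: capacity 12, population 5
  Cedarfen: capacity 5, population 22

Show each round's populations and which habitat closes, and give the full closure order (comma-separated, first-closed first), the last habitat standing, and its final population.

Round 1: Briarlake=5 Cedarfen=22 Elkhorn=23 Hollowpine=24 → close Cedarfen (overflow 17)
  22÷3 = 7 each, +1 to first 1
Round 2: Briarlake=13 Elkhorn=30 Hollowpine=31 → close Hollowpine (overflow 20)
  31÷2 = 15 each, +1 to first 1
Round 3: Briarlake=29 Elkhorn=45 → close Elkhorn (overflow 32)
  45÷1 = 45 each, +1 to first 0

Closure order: Cedarfen, Hollowpine, Elkhorn
Last habitat: Briarlake with 74 animals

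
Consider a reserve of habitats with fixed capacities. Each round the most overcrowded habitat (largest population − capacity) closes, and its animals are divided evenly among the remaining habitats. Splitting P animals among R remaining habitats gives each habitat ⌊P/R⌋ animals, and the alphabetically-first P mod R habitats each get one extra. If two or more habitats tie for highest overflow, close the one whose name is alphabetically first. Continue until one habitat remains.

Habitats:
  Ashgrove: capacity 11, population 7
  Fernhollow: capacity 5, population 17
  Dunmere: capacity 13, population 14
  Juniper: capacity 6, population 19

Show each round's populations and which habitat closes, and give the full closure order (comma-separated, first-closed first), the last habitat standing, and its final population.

Round 1: Ashgrove=7 Dunmere=14 Fernhollow=17 Juniper=19 → close Juniper (overflow 13)
  19÷3 = 6 each, +1 to first 1
Round 2: Ashgrove=14 Dunmere=20 Fernhollow=23 → close Fernhollow (overflow 18)
  23÷2 = 11 each, +1 to first 1
Round 3: Ashgrove=26 Dunmere=31 → close Dunmere (overflow 18)
  31÷1 = 31 each, +1 to first 0

Closure order: Juniper, Fernhollow, Dunmere
Last habitat: Ashgrove with 57 animals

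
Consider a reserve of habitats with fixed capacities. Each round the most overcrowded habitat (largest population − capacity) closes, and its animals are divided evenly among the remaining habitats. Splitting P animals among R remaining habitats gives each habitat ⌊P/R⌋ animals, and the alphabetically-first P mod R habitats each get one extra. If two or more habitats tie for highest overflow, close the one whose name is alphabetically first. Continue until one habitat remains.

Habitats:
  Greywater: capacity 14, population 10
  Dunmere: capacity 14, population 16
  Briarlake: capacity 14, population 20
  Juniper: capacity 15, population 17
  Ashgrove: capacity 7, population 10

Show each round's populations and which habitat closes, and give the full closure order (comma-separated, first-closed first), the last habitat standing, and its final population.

Round 1: Ashgrove=10 Briarlake=20 Dunmere=16 Greywater=10 Juniper=17 → close Briarlake (overflow 6)
  20÷4 = 5 each, +1 to first 0
Round 2: Ashgrove=15 Dunmere=21 Greywater=15 Juniper=22 → close Ashgrove (overflow 8)
  15÷3 = 5 each, +1 to first 0
Round 3: Dunmere=26 Greywater=20 Juniper=27 → close Dunmere (overflow 12)
  26÷2 = 13 each, +1 to first 0
Round 4: Greywater=33 Juniper=40 → close Juniper (overflow 25)
  40÷1 = 40 each, +1 to first 0

Closure order: Briarlake, Ashgrove, Dunmere, Juniper
Last habitat: Greywater with 73 animals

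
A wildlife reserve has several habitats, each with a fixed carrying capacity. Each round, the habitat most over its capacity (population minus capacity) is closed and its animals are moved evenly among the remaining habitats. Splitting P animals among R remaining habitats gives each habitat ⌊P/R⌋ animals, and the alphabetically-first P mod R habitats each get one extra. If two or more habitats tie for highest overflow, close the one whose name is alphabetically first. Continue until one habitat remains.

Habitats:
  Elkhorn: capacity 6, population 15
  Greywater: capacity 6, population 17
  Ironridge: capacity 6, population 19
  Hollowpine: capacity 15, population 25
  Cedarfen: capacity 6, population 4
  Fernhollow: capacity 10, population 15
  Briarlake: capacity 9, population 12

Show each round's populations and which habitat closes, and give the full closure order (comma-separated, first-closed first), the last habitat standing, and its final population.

Round 1: Briarlake=12 Cedarfen=4 Elkhorn=15 Fernhollow=15 Greywater=17 Hollowpine=25 Ironridge=19 → close Ironridge (overflow 13)
  19÷6 = 3 each, +1 to first 1
Round 2: Briarlake=16 Cedarfen=7 Elkhorn=18 Fernhollow=18 Greywater=20 Hollowpine=28 → close Greywater (overflow 14)
  20÷5 = 4 each, +1 to first 0
Round 3: Briarlake=20 Cedarfen=11 Elkhorn=22 Fernhollow=22 Hollowpine=32 → close Hollowpine (overflow 17)
  32÷4 = 8 each, +1 to first 0
Round 4: Briarlake=28 Cedarfen=19 Elkhorn=30 Fernhollow=30 → close Elkhorn (overflow 24)
  30÷3 = 10 each, +1 to first 0
Round 5: Briarlake=38 Cedarfen=29 Fernhollow=40 → close Fernhollow (overflow 30)
  40÷2 = 20 each, +1 to first 0
Round 6: Briarlake=58 Cedarfen=49 → close Briarlake (overflow 49)
  58÷1 = 58 each, +1 to first 0

Closure order: Ironridge, Greywater, Hollowpine, Elkhorn, Fernhollow, Briarlake
Last habitat: Cedarfen with 107 animals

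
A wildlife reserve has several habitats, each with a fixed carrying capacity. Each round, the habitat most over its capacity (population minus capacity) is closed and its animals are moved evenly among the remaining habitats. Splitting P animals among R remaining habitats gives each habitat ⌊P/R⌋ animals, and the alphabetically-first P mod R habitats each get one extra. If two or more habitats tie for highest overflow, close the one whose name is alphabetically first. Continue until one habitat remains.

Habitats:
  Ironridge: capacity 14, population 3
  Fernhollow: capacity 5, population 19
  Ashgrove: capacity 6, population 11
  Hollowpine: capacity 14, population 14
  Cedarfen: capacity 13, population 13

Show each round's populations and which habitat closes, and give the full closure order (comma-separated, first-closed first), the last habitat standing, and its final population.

Closure order: Fernhollow, Ashgrove, Cedarfen, Hollowpine
Last habitat: Ironridge with 60 animals

Round 1: Ashgrove=11 Cedarfen=13 Fernhollow=19 Hollowpine=14 Ironridge=3 → close Fernhollow (overflow 14)
  19÷4 = 4 each, +1 to first 3
Round 2: Ashgrove=16 Cedarfen=18 Hollowpine=19 Ironridge=7 → close Ashgrove (overflow 10)
  16÷3 = 5 each, +1 to first 1
Round 3: Cedarfen=24 Hollowpine=24 Ironridge=12 → close Cedarfen (overflow 11)
  24÷2 = 12 each, +1 to first 0
Round 4: Hollowpine=36 Ironridge=24 → close Hollowpine (overflow 22)
  36÷1 = 36 each, +1 to first 0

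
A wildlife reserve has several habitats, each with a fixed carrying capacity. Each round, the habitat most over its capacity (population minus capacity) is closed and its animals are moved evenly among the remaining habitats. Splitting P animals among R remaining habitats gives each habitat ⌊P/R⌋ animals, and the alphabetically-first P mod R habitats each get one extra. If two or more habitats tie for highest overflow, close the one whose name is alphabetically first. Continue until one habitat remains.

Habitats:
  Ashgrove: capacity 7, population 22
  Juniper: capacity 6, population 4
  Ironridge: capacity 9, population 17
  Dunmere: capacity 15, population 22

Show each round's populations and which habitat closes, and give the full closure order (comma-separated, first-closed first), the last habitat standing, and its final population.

Closure order: Ashgrove, Dunmere, Ironridge
Last habitat: Juniper with 65 animals

Round 1: Ashgrove=22 Dunmere=22 Ironridge=17 Juniper=4 → close Ashgrove (overflow 15)
  22÷3 = 7 each, +1 to first 1
Round 2: Dunmere=30 Ironridge=24 Juniper=11 → close Dunmere (overflow 15)
  30÷2 = 15 each, +1 to first 0
Round 3: Ironridge=39 Juniper=26 → close Ironridge (overflow 30)
  39÷1 = 39 each, +1 to first 0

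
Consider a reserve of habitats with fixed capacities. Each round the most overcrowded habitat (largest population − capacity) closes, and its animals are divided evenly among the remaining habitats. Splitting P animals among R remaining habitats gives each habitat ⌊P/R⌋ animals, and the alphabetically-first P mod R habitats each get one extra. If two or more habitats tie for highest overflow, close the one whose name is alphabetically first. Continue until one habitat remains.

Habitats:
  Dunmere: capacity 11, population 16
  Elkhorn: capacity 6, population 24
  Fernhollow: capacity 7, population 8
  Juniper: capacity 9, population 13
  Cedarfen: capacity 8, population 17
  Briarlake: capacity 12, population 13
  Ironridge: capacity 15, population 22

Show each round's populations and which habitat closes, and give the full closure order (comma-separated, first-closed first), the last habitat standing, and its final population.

Round 1: Briarlake=13 Cedarfen=17 Dunmere=16 Elkhorn=24 Fernhollow=8 Ironridge=22 Juniper=13 → close Elkhorn (overflow 18)
  24÷6 = 4 each, +1 to first 0
Round 2: Briarlake=17 Cedarfen=21 Dunmere=20 Fernhollow=12 Ironridge=26 Juniper=17 → close Cedarfen (overflow 13)
  21÷5 = 4 each, +1 to first 1
Round 3: Briarlake=22 Dunmere=24 Fernhollow=16 Ironridge=30 Juniper=21 → close Ironridge (overflow 15)
  30÷4 = 7 each, +1 to first 2
Round 4: Briarlake=30 Dunmere=32 Fernhollow=23 Juniper=28 → close Dunmere (overflow 21)
  32÷3 = 10 each, +1 to first 2
Round 5: Briarlake=41 Fernhollow=34 Juniper=38 → close Briarlake (overflow 29)
  41÷2 = 20 each, +1 to first 1
Round 6: Fernhollow=55 Juniper=58 → close Juniper (overflow 49)
  58÷1 = 58 each, +1 to first 0

Closure order: Elkhorn, Cedarfen, Ironridge, Dunmere, Briarlake, Juniper
Last habitat: Fernhollow with 113 animals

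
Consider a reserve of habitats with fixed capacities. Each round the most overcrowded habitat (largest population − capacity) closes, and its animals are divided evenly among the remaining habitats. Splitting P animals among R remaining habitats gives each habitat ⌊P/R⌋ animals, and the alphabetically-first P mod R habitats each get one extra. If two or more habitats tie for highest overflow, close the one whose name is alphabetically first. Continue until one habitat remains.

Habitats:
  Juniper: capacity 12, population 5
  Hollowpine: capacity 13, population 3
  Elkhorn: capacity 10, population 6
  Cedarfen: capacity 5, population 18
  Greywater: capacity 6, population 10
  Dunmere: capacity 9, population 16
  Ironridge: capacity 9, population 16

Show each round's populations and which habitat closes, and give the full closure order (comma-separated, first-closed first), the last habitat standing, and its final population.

Closure order: Cedarfen, Dunmere, Ironridge, Greywater, Elkhorn, Hollowpine
Last habitat: Juniper with 74 animals

Round 1: Cedarfen=18 Dunmere=16 Elkhorn=6 Greywater=10 Hollowpine=3 Ironridge=16 Juniper=5 → close Cedarfen (overflow 13)
  18÷6 = 3 each, +1 to first 0
Round 2: Dunmere=19 Elkhorn=9 Greywater=13 Hollowpine=6 Ironridge=19 Juniper=8 → close Dunmere (overflow 10)
  19÷5 = 3 each, +1 to first 4
Round 3: Elkhorn=13 Greywater=17 Hollowpine=10 Ironridge=23 Juniper=11 → close Ironridge (overflow 14)
  23÷4 = 5 each, +1 to first 3
Round 4: Elkhorn=19 Greywater=23 Hollowpine=16 Juniper=16 → close Greywater (overflow 17)
  23÷3 = 7 each, +1 to first 2
Round 5: Elkhorn=27 Hollowpine=24 Juniper=23 → close Elkhorn (overflow 17)
  27÷2 = 13 each, +1 to first 1
Round 6: Hollowpine=38 Juniper=36 → close Hollowpine (overflow 25)
  38÷1 = 38 each, +1 to first 0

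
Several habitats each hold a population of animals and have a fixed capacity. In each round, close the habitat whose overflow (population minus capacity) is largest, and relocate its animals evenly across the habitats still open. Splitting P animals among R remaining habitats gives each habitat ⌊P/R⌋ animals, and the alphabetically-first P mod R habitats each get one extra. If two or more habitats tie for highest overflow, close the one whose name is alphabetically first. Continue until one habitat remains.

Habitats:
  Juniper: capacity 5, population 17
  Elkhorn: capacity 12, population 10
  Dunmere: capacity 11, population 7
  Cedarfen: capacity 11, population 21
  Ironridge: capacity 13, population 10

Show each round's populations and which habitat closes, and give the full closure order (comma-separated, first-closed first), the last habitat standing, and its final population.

Closure order: Juniper, Cedarfen, Elkhorn, Dunmere
Last habitat: Ironridge with 65 animals

Round 1: Cedarfen=21 Dunmere=7 Elkhorn=10 Ironridge=10 Juniper=17 → close Juniper (overflow 12)
  17÷4 = 4 each, +1 to first 1
Round 2: Cedarfen=26 Dunmere=11 Elkhorn=14 Ironridge=14 → close Cedarfen (overflow 15)
  26÷3 = 8 each, +1 to first 2
Round 3: Dunmere=20 Elkhorn=23 Ironridge=22 → close Elkhorn (overflow 11)
  23÷2 = 11 each, +1 to first 1
Round 4: Dunmere=32 Ironridge=33 → close Dunmere (overflow 21)
  32÷1 = 32 each, +1 to first 0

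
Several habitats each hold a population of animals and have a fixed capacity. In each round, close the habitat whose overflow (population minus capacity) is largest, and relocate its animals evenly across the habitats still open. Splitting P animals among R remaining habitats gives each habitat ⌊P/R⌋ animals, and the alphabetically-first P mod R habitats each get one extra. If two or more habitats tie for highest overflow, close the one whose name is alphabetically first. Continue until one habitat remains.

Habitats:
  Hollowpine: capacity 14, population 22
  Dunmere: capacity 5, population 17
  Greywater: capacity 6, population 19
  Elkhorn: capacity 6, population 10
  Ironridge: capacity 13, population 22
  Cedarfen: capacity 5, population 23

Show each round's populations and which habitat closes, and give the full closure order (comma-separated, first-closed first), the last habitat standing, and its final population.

Closure order: Cedarfen, Greywater, Dunmere, Ironridge, Hollowpine
Last habitat: Elkhorn with 113 animals

Round 1: Cedarfen=23 Dunmere=17 Elkhorn=10 Greywater=19 Hollowpine=22 Ironridge=22 → close Cedarfen (overflow 18)
  23÷5 = 4 each, +1 to first 3
Round 2: Dunmere=22 Elkhorn=15 Greywater=24 Hollowpine=26 Ironridge=26 → close Greywater (overflow 18)
  24÷4 = 6 each, +1 to first 0
Round 3: Dunmere=28 Elkhorn=21 Hollowpine=32 Ironridge=32 → close Dunmere (overflow 23)
  28÷3 = 9 each, +1 to first 1
Round 4: Elkhorn=31 Hollowpine=41 Ironridge=41 → close Ironridge (overflow 28)
  41÷2 = 20 each, +1 to first 1
Round 5: Elkhorn=52 Hollowpine=61 → close Hollowpine (overflow 47)
  61÷1 = 61 each, +1 to first 0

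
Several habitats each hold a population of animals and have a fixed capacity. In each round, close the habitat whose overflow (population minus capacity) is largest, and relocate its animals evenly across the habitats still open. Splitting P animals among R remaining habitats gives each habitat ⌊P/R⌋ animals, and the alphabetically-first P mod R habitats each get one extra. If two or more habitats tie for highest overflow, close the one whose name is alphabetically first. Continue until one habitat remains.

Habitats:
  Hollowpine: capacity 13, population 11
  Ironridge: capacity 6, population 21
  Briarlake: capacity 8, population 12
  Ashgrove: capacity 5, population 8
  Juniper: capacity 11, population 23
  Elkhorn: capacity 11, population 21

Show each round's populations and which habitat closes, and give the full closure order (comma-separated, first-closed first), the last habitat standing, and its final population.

Round 1: Ashgrove=8 Briarlake=12 Elkhorn=21 Hollowpine=11 Ironridge=21 Juniper=23 → close Ironridge (overflow 15)
  21÷5 = 4 each, +1 to first 1
Round 2: Ashgrove=13 Briarlake=16 Elkhorn=25 Hollowpine=15 Juniper=27 → close Juniper (overflow 16)
  27÷4 = 6 each, +1 to first 3
Round 3: Ashgrove=20 Briarlake=23 Elkhorn=32 Hollowpine=21 → close Elkhorn (overflow 21)
  32÷3 = 10 each, +1 to first 2
Round 4: Ashgrove=31 Briarlake=34 Hollowpine=31 → close Ashgrove (overflow 26)
  31÷2 = 15 each, +1 to first 1
Round 5: Briarlake=50 Hollowpine=46 → close Briarlake (overflow 42)
  50÷1 = 50 each, +1 to first 0

Closure order: Ironridge, Juniper, Elkhorn, Ashgrove, Briarlake
Last habitat: Hollowpine with 96 animals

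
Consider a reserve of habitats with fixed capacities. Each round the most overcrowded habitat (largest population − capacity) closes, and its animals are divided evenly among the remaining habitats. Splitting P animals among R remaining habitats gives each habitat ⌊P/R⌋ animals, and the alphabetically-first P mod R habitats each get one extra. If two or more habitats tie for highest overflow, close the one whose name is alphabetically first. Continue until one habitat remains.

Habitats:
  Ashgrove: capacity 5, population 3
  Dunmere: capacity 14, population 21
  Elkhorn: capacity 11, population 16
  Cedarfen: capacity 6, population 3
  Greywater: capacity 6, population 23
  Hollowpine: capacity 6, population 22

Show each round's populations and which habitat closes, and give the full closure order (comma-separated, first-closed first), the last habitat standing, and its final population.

Closure order: Greywater, Hollowpine, Dunmere, Elkhorn, Ashgrove
Last habitat: Cedarfen with 88 animals

Round 1: Ashgrove=3 Cedarfen=3 Dunmere=21 Elkhorn=16 Greywater=23 Hollowpine=22 → close Greywater (overflow 17)
  23÷5 = 4 each, +1 to first 3
Round 2: Ashgrove=8 Cedarfen=8 Dunmere=26 Elkhorn=20 Hollowpine=26 → close Hollowpine (overflow 20)
  26÷4 = 6 each, +1 to first 2
Round 3: Ashgrove=15 Cedarfen=15 Dunmere=32 Elkhorn=26 → close Dunmere (overflow 18)
  32÷3 = 10 each, +1 to first 2
Round 4: Ashgrove=26 Cedarfen=26 Elkhorn=36 → close Elkhorn (overflow 25)
  36÷2 = 18 each, +1 to first 0
Round 5: Ashgrove=44 Cedarfen=44 → close Ashgrove (overflow 39)
  44÷1 = 44 each, +1 to first 0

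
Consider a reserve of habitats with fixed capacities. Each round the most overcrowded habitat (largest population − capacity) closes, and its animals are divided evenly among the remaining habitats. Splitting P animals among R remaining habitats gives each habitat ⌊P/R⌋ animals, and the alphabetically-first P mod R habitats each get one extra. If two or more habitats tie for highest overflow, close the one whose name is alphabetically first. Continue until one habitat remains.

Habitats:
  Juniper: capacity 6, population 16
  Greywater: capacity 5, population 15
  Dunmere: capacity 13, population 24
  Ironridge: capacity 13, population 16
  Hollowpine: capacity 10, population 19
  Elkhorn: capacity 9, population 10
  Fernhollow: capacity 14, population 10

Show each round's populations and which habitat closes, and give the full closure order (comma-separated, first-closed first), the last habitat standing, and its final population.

Closure order: Dunmere, Greywater, Hollowpine, Juniper, Ironridge, Elkhorn
Last habitat: Fernhollow with 110 animals

Round 1: Dunmere=24 Elkhorn=10 Fernhollow=10 Greywater=15 Hollowpine=19 Ironridge=16 Juniper=16 → close Dunmere (overflow 11)
  24÷6 = 4 each, +1 to first 0
Round 2: Elkhorn=14 Fernhollow=14 Greywater=19 Hollowpine=23 Ironridge=20 Juniper=20 → close Greywater (overflow 14)
  19÷5 = 3 each, +1 to first 4
Round 3: Elkhorn=18 Fernhollow=18 Hollowpine=27 Ironridge=24 Juniper=23 → close Hollowpine (overflow 17)
  27÷4 = 6 each, +1 to first 3
Round 4: Elkhorn=25 Fernhollow=25 Ironridge=31 Juniper=29 → close Juniper (overflow 23)
  29÷3 = 9 each, +1 to first 2
Round 5: Elkhorn=35 Fernhollow=35 Ironridge=40 → close Ironridge (overflow 27)
  40÷2 = 20 each, +1 to first 0
Round 6: Elkhorn=55 Fernhollow=55 → close Elkhorn (overflow 46)
  55÷1 = 55 each, +1 to first 0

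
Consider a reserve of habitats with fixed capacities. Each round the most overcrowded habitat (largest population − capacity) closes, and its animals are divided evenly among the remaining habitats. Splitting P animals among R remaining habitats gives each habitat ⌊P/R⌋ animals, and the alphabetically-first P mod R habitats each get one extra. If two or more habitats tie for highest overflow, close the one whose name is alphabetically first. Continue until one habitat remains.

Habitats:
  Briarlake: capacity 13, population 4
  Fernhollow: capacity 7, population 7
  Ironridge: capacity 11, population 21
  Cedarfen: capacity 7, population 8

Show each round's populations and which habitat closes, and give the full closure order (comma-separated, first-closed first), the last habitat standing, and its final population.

Round 1: Briarlake=4 Cedarfen=8 Fernhollow=7 Ironridge=21 → close Ironridge (overflow 10)
  21÷3 = 7 each, +1 to first 0
Round 2: Briarlake=11 Cedarfen=15 Fernhollow=14 → close Cedarfen (overflow 8)
  15÷2 = 7 each, +1 to first 1
Round 3: Briarlake=19 Fernhollow=21 → close Fernhollow (overflow 14)
  21÷1 = 21 each, +1 to first 0

Closure order: Ironridge, Cedarfen, Fernhollow
Last habitat: Briarlake with 40 animals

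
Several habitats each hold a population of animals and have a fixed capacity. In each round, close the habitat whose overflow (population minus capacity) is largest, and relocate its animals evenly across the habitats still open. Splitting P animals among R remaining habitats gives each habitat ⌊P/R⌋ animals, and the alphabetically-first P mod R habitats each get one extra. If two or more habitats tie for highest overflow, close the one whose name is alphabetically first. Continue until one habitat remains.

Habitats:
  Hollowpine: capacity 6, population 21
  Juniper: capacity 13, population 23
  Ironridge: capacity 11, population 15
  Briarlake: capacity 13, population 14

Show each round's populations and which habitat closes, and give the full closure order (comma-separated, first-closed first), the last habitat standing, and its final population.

Closure order: Hollowpine, Juniper, Ironridge
Last habitat: Briarlake with 73 animals

Round 1: Briarlake=14 Hollowpine=21 Ironridge=15 Juniper=23 → close Hollowpine (overflow 15)
  21÷3 = 7 each, +1 to first 0
Round 2: Briarlake=21 Ironridge=22 Juniper=30 → close Juniper (overflow 17)
  30÷2 = 15 each, +1 to first 0
Round 3: Briarlake=36 Ironridge=37 → close Ironridge (overflow 26)
  37÷1 = 37 each, +1 to first 0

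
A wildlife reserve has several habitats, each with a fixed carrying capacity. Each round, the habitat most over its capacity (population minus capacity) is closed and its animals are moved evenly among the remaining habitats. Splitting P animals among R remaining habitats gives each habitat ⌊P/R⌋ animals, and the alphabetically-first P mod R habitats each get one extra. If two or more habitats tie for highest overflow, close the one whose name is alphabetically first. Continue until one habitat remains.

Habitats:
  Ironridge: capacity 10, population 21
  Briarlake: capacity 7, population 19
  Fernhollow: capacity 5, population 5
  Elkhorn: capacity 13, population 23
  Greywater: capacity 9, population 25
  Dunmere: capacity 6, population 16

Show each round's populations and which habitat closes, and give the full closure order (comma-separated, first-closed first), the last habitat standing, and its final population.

Round 1: Briarlake=19 Dunmere=16 Elkhorn=23 Fernhollow=5 Greywater=25 Ironridge=21 → close Greywater (overflow 16)
  25÷5 = 5 each, +1 to first 0
Round 2: Briarlake=24 Dunmere=21 Elkhorn=28 Fernhollow=10 Ironridge=26 → close Briarlake (overflow 17)
  24÷4 = 6 each, +1 to first 0
Round 3: Dunmere=27 Elkhorn=34 Fernhollow=16 Ironridge=32 → close Ironridge (overflow 22)
  32÷3 = 10 each, +1 to first 2
Round 4: Dunmere=38 Elkhorn=45 Fernhollow=26 → close Dunmere (overflow 32)
  38÷2 = 19 each, +1 to first 0
Round 5: Elkhorn=64 Fernhollow=45 → close Elkhorn (overflow 51)
  64÷1 = 64 each, +1 to first 0

Closure order: Greywater, Briarlake, Ironridge, Dunmere, Elkhorn
Last habitat: Fernhollow with 109 animals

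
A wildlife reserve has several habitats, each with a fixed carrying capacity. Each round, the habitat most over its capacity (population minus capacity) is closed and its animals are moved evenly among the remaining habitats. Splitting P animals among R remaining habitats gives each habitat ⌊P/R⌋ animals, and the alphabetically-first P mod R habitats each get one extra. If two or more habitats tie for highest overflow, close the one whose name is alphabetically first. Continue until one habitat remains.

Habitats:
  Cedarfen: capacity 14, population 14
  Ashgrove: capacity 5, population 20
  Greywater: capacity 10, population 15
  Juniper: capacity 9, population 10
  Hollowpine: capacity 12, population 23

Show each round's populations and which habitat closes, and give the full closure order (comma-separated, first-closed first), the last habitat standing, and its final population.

Round 1: Ashgrove=20 Cedarfen=14 Greywater=15 Hollowpine=23 Juniper=10 → close Ashgrove (overflow 15)
  20÷4 = 5 each, +1 to first 0
Round 2: Cedarfen=19 Greywater=20 Hollowpine=28 Juniper=15 → close Hollowpine (overflow 16)
  28÷3 = 9 each, +1 to first 1
Round 3: Cedarfen=29 Greywater=29 Juniper=24 → close Greywater (overflow 19)
  29÷2 = 14 each, +1 to first 1
Round 4: Cedarfen=44 Juniper=38 → close Cedarfen (overflow 30)
  44÷1 = 44 each, +1 to first 0

Closure order: Ashgrove, Hollowpine, Greywater, Cedarfen
Last habitat: Juniper with 82 animals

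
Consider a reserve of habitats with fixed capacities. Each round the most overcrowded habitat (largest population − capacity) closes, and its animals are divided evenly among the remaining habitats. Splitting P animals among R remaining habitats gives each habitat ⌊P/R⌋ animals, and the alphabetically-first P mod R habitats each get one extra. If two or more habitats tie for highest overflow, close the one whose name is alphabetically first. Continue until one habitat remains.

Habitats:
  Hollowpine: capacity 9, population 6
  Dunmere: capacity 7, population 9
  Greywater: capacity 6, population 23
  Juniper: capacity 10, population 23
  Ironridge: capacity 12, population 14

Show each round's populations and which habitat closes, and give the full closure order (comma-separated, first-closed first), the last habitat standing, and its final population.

Round 1: Dunmere=9 Greywater=23 Hollowpine=6 Ironridge=14 Juniper=23 → close Greywater (overflow 17)
  23÷4 = 5 each, +1 to first 3
Round 2: Dunmere=15 Hollowpine=12 Ironridge=20 Juniper=28 → close Juniper (overflow 18)
  28÷3 = 9 each, +1 to first 1
Round 3: Dunmere=25 Hollowpine=21 Ironridge=29 → close Dunmere (overflow 18)
  25÷2 = 12 each, +1 to first 1
Round 4: Hollowpine=34 Ironridge=41 → close Ironridge (overflow 29)
  41÷1 = 41 each, +1 to first 0

Closure order: Greywater, Juniper, Dunmere, Ironridge
Last habitat: Hollowpine with 75 animals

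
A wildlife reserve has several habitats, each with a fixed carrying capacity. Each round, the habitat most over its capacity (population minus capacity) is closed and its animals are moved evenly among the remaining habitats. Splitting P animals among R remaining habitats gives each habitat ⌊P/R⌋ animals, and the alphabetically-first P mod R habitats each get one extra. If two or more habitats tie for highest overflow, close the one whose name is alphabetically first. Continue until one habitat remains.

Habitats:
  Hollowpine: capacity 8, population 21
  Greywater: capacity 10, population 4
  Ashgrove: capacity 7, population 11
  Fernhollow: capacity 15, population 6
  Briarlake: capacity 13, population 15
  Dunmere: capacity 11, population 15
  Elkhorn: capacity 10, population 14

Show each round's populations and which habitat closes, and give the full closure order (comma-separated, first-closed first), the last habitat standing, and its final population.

Closure order: Hollowpine, Ashgrove, Dunmere, Elkhorn, Briarlake, Greywater
Last habitat: Fernhollow with 86 animals

Round 1: Ashgrove=11 Briarlake=15 Dunmere=15 Elkhorn=14 Fernhollow=6 Greywater=4 Hollowpine=21 → close Hollowpine (overflow 13)
  21÷6 = 3 each, +1 to first 3
Round 2: Ashgrove=15 Briarlake=19 Dunmere=19 Elkhorn=17 Fernhollow=9 Greywater=7 → close Ashgrove (overflow 8)
  15÷5 = 3 each, +1 to first 0
Round 3: Briarlake=22 Dunmere=22 Elkhorn=20 Fernhollow=12 Greywater=10 → close Dunmere (overflow 11)
  22÷4 = 5 each, +1 to first 2
Round 4: Briarlake=28 Elkhorn=26 Fernhollow=17 Greywater=15 → close Elkhorn (overflow 16)
  26÷3 = 8 each, +1 to first 2
Round 5: Briarlake=37 Fernhollow=26 Greywater=23 → close Briarlake (overflow 24)
  37÷2 = 18 each, +1 to first 1
Round 6: Fernhollow=45 Greywater=41 → close Greywater (overflow 31)
  41÷1 = 41 each, +1 to first 0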